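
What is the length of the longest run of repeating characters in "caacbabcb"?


Input: "caacbabcb"
Scanning for longest run:
  Position 1 ('a'): new char, reset run to 1
  Position 2 ('a'): continues run of 'a', length=2
  Position 3 ('c'): new char, reset run to 1
  Position 4 ('b'): new char, reset run to 1
  Position 5 ('a'): new char, reset run to 1
  Position 6 ('b'): new char, reset run to 1
  Position 7 ('c'): new char, reset run to 1
  Position 8 ('b'): new char, reset run to 1
Longest run: 'a' with length 2

2


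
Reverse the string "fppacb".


Input: fppacb
Reading characters right to left:
  Position 5: 'b'
  Position 4: 'c'
  Position 3: 'a'
  Position 2: 'p'
  Position 1: 'p'
  Position 0: 'f'
Reversed: bcappf

bcappf


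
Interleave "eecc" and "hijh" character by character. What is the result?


Interleaving "eecc" and "hijh":
  Position 0: 'e' from first, 'h' from second => "eh"
  Position 1: 'e' from first, 'i' from second => "ei"
  Position 2: 'c' from first, 'j' from second => "cj"
  Position 3: 'c' from first, 'h' from second => "ch"
Result: eheicjch

eheicjch


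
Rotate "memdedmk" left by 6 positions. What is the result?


Input: "memdedmk", rotate left by 6
First 6 characters: "memded"
Remaining characters: "mk"
Concatenate remaining + first: "mk" + "memded" = "mkmemded"

mkmemded


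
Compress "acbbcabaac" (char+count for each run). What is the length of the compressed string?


Input: acbbcabaac
Runs:
  'a' x 1 => "a1"
  'c' x 1 => "c1"
  'b' x 2 => "b2"
  'c' x 1 => "c1"
  'a' x 1 => "a1"
  'b' x 1 => "b1"
  'a' x 2 => "a2"
  'c' x 1 => "c1"
Compressed: "a1c1b2c1a1b1a2c1"
Compressed length: 16

16


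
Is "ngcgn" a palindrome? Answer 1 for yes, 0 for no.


Input: ngcgn
Reversed: ngcgn
  Compare pos 0 ('n') with pos 4 ('n'): match
  Compare pos 1 ('g') with pos 3 ('g'): match
Result: palindrome

1


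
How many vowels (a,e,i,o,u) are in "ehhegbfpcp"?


Input: ehhegbfpcp
Checking each character:
  'e' at position 0: vowel (running total: 1)
  'h' at position 1: consonant
  'h' at position 2: consonant
  'e' at position 3: vowel (running total: 2)
  'g' at position 4: consonant
  'b' at position 5: consonant
  'f' at position 6: consonant
  'p' at position 7: consonant
  'c' at position 8: consonant
  'p' at position 9: consonant
Total vowels: 2

2


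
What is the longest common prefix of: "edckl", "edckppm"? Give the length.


Words: edckl, edckppm
  Position 0: all 'e' => match
  Position 1: all 'd' => match
  Position 2: all 'c' => match
  Position 3: all 'k' => match
  Position 4: ('l', 'p') => mismatch, stop
LCP = "edck" (length 4)

4


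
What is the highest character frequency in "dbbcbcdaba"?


Input: dbbcbcdaba
Character counts:
  'a': 2
  'b': 4
  'c': 2
  'd': 2
Maximum frequency: 4

4


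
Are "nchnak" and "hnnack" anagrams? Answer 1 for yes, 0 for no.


Strings: "nchnak", "hnnack"
Sorted first:  achknn
Sorted second: achknn
Sorted forms match => anagrams

1


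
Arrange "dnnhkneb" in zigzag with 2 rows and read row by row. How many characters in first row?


Zigzag "dnnhkneb" into 2 rows:
Placing characters:
  'd' => row 0
  'n' => row 1
  'n' => row 0
  'h' => row 1
  'k' => row 0
  'n' => row 1
  'e' => row 0
  'b' => row 1
Rows:
  Row 0: "dnke"
  Row 1: "nhnb"
First row length: 4

4


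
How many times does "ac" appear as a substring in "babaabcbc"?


Searching for "ac" in "babaabcbc"
Scanning each position:
  Position 0: "ba" => no
  Position 1: "ab" => no
  Position 2: "ba" => no
  Position 3: "aa" => no
  Position 4: "ab" => no
  Position 5: "bc" => no
  Position 6: "cb" => no
  Position 7: "bc" => no
Total occurrences: 0

0


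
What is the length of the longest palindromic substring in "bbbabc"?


Input: "bbbabc"
Checking substrings for palindromes:
  [0:3] "bbb" (len 3) => palindrome
  [2:5] "bab" (len 3) => palindrome
  [0:2] "bb" (len 2) => palindrome
  [1:3] "bb" (len 2) => palindrome
Longest palindromic substring: "bbb" with length 3

3


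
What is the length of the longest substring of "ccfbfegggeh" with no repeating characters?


Input: "ccfbfegggeh"
Sliding window (track last position of each char):
  Position 0 ('c'): window [0,0] length 1 -- new best
  Position 1 ('c'): repeat (last at 0), move window start to 1
  Position 1 ('c'): window [1,1] length 1
  Position 2 ('f'): window [1,2] length 2 -- new best
  Position 3 ('b'): window [1,3] length 3 -- new best
  Position 4 ('f'): repeat (last at 2), move window start to 3
  Position 4 ('f'): window [3,4] length 2
  Position 5 ('e'): window [3,5] length 3
  Position 6 ('g'): window [3,6] length 4 -- new best
  Position 7 ('g'): repeat (last at 6), move window start to 7
  Position 7 ('g'): window [7,7] length 1
  Position 8 ('g'): repeat (last at 7), move window start to 8
  Position 8 ('g'): window [8,8] length 1
  Position 9 ('e'): window [8,9] length 2
  Position 10 ('h'): window [8,10] length 3
Longest substring with no repeats: "bfeg" with length 4

4


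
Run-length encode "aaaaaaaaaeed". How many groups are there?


Input: aaaaaaaaaeed
Scanning for consecutive runs:
  Group 1: 'a' x 9 (positions 0-8)
  Group 2: 'e' x 2 (positions 9-10)
  Group 3: 'd' x 1 (positions 11-11)
Total groups: 3

3


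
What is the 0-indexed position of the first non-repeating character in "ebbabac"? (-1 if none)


Input: ebbabac
Character frequencies:
  'a': 2
  'b': 3
  'c': 1
  'e': 1
Scanning left to right for freq == 1:
  Position 0 ('e'): unique! => answer = 0

0


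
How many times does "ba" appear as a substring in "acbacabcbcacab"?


Searching for "ba" in "acbacabcbcacab"
Scanning each position:
  Position 0: "ac" => no
  Position 1: "cb" => no
  Position 2: "ba" => MATCH
  Position 3: "ac" => no
  Position 4: "ca" => no
  Position 5: "ab" => no
  Position 6: "bc" => no
  Position 7: "cb" => no
  Position 8: "bc" => no
  Position 9: "ca" => no
  Position 10: "ac" => no
  Position 11: "ca" => no
  Position 12: "ab" => no
Total occurrences: 1

1


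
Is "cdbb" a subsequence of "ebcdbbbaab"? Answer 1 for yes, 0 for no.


Check if "cdbb" is a subsequence of "ebcdbbbaab"
Greedy scan:
  Position 0 ('e'): no match needed
  Position 1 ('b'): no match needed
  Position 2 ('c'): matches sub[0] = 'c'
  Position 3 ('d'): matches sub[1] = 'd'
  Position 4 ('b'): matches sub[2] = 'b'
  Position 5 ('b'): matches sub[3] = 'b'
  Position 6 ('b'): no match needed
  Position 7 ('a'): no match needed
  Position 8 ('a'): no match needed
  Position 9 ('b'): no match needed
All 4 characters matched => is a subsequence

1


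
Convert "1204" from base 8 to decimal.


Input: "1204" in base 8
Positional expansion:
  Digit '1' (value 1) x 8^3 = 512
  Digit '2' (value 2) x 8^2 = 128
  Digit '0' (value 0) x 8^1 = 0
  Digit '4' (value 4) x 8^0 = 4
Sum = 644

644


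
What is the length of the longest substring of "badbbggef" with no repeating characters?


Input: "badbbggef"
Sliding window (track last position of each char):
  Position 0 ('b'): window [0,0] length 1 -- new best
  Position 1 ('a'): window [0,1] length 2 -- new best
  Position 2 ('d'): window [0,2] length 3 -- new best
  Position 3 ('b'): repeat (last at 0), move window start to 1
  Position 3 ('b'): window [1,3] length 3
  Position 4 ('b'): repeat (last at 3), move window start to 4
  Position 4 ('b'): window [4,4] length 1
  Position 5 ('g'): window [4,5] length 2
  Position 6 ('g'): repeat (last at 5), move window start to 6
  Position 6 ('g'): window [6,6] length 1
  Position 7 ('e'): window [6,7] length 2
  Position 8 ('f'): window [6,8] length 3
Longest substring with no repeats: "bad" with length 3

3


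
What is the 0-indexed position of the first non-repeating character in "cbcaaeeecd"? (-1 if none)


Input: cbcaaeeecd
Character frequencies:
  'a': 2
  'b': 1
  'c': 3
  'd': 1
  'e': 3
Scanning left to right for freq == 1:
  Position 0 ('c'): freq=3, skip
  Position 1 ('b'): unique! => answer = 1

1


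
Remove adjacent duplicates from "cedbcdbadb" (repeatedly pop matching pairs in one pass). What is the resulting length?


Input: cedbcdbadb
Stack-based adjacent duplicate removal:
  Read 'c': push. Stack: c
  Read 'e': push. Stack: ce
  Read 'd': push. Stack: ced
  Read 'b': push. Stack: cedb
  Read 'c': push. Stack: cedbc
  Read 'd': push. Stack: cedbcd
  Read 'b': push. Stack: cedbcdb
  Read 'a': push. Stack: cedbcdba
  Read 'd': push. Stack: cedbcdbad
  Read 'b': push. Stack: cedbcdbadb
Final stack: "cedbcdbadb" (length 10)

10


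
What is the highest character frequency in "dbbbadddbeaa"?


Input: dbbbadddbeaa
Character counts:
  'a': 3
  'b': 4
  'd': 4
  'e': 1
Maximum frequency: 4

4


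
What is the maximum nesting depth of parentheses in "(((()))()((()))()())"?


Input: "(((()))()((()))()())"
Tracking depth:
  Position 0 '(': depth becomes 1
  Position 1 '(': depth becomes 2
  Position 2 '(': depth becomes 3
  Position 3 '(': depth becomes 4
  Position 4 ')': depth becomes 3
  Position 5 ')': depth becomes 2
  Position 6 ')': depth becomes 1
  Position 7 '(': depth becomes 2
  Position 8 ')': depth becomes 1
  Position 9 '(': depth becomes 2
  Position 10 '(': depth becomes 3
  Position 11 '(': depth becomes 4
  Position 12 ')': depth becomes 3
  Position 13 ')': depth becomes 2
  Position 14 ')': depth becomes 1
  Position 15 '(': depth becomes 2
  Position 16 ')': depth becomes 1
  Position 17 '(': depth becomes 2
  Position 18 ')': depth becomes 1
  Position 19 ')': depth becomes 0
Maximum depth reached: 4

4


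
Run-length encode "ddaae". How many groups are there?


Input: ddaae
Scanning for consecutive runs:
  Group 1: 'd' x 2 (positions 0-1)
  Group 2: 'a' x 2 (positions 2-3)
  Group 3: 'e' x 1 (positions 4-4)
Total groups: 3

3


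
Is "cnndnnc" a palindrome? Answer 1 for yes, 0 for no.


Input: cnndnnc
Reversed: cnndnnc
  Compare pos 0 ('c') with pos 6 ('c'): match
  Compare pos 1 ('n') with pos 5 ('n'): match
  Compare pos 2 ('n') with pos 4 ('n'): match
Result: palindrome

1


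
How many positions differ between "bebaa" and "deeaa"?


Comparing "bebaa" and "deeaa" position by position:
  Position 0: 'b' vs 'd' => DIFFER
  Position 1: 'e' vs 'e' => same
  Position 2: 'b' vs 'e' => DIFFER
  Position 3: 'a' vs 'a' => same
  Position 4: 'a' vs 'a' => same
Positions that differ: 2

2


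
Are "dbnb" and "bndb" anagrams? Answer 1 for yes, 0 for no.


Strings: "dbnb", "bndb"
Sorted first:  bbdn
Sorted second: bbdn
Sorted forms match => anagrams

1


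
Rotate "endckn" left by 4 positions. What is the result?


Input: "endckn", rotate left by 4
First 4 characters: "endc"
Remaining characters: "kn"
Concatenate remaining + first: "kn" + "endc" = "knendc"

knendc


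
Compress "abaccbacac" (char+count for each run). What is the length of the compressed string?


Input: abaccbacac
Runs:
  'a' x 1 => "a1"
  'b' x 1 => "b1"
  'a' x 1 => "a1"
  'c' x 2 => "c2"
  'b' x 1 => "b1"
  'a' x 1 => "a1"
  'c' x 1 => "c1"
  'a' x 1 => "a1"
  'c' x 1 => "c1"
Compressed: "a1b1a1c2b1a1c1a1c1"
Compressed length: 18

18


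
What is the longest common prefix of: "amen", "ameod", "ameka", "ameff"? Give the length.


Words: amen, ameod, ameka, ameff
  Position 0: all 'a' => match
  Position 1: all 'm' => match
  Position 2: all 'e' => match
  Position 3: ('n', 'o', 'k', 'f') => mismatch, stop
LCP = "ame" (length 3)

3


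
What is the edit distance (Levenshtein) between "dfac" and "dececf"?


Computing edit distance: "dfac" -> "dececf"
DP table:
           d    e    c    e    c    f
      0    1    2    3    4    5    6
  d   1    0    1    2    3    4    5
  f   2    1    1    2    3    4    4
  a   3    2    2    2    3    4    5
  c   4    3    3    2    3    3    4
Edit distance = dp[4][6] = 4

4


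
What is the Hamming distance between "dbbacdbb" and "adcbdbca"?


Comparing "dbbacdbb" and "adcbdbca" position by position:
  Position 0: 'd' vs 'a' => differ
  Position 1: 'b' vs 'd' => differ
  Position 2: 'b' vs 'c' => differ
  Position 3: 'a' vs 'b' => differ
  Position 4: 'c' vs 'd' => differ
  Position 5: 'd' vs 'b' => differ
  Position 6: 'b' vs 'c' => differ
  Position 7: 'b' vs 'a' => differ
Total differences (Hamming distance): 8

8


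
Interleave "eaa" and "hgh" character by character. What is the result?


Interleaving "eaa" and "hgh":
  Position 0: 'e' from first, 'h' from second => "eh"
  Position 1: 'a' from first, 'g' from second => "ag"
  Position 2: 'a' from first, 'h' from second => "ah"
Result: ehagah

ehagah


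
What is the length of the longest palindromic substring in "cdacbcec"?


Input: "cdacbcec"
Checking substrings for palindromes:
  [3:6] "cbc" (len 3) => palindrome
  [5:8] "cec" (len 3) => palindrome
Longest palindromic substring: "cbc" with length 3

3


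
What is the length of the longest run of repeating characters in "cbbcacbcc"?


Input: "cbbcacbcc"
Scanning for longest run:
  Position 1 ('b'): new char, reset run to 1
  Position 2 ('b'): continues run of 'b', length=2
  Position 3 ('c'): new char, reset run to 1
  Position 4 ('a'): new char, reset run to 1
  Position 5 ('c'): new char, reset run to 1
  Position 6 ('b'): new char, reset run to 1
  Position 7 ('c'): new char, reset run to 1
  Position 8 ('c'): continues run of 'c', length=2
Longest run: 'b' with length 2

2


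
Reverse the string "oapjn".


Input: oapjn
Reading characters right to left:
  Position 4: 'n'
  Position 3: 'j'
  Position 2: 'p'
  Position 1: 'a'
  Position 0: 'o'
Reversed: njpao

njpao


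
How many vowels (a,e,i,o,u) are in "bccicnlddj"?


Input: bccicnlddj
Checking each character:
  'b' at position 0: consonant
  'c' at position 1: consonant
  'c' at position 2: consonant
  'i' at position 3: vowel (running total: 1)
  'c' at position 4: consonant
  'n' at position 5: consonant
  'l' at position 6: consonant
  'd' at position 7: consonant
  'd' at position 8: consonant
  'j' at position 9: consonant
Total vowels: 1

1


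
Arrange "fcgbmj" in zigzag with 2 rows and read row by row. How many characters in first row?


Zigzag "fcgbmj" into 2 rows:
Placing characters:
  'f' => row 0
  'c' => row 1
  'g' => row 0
  'b' => row 1
  'm' => row 0
  'j' => row 1
Rows:
  Row 0: "fgm"
  Row 1: "cbj"
First row length: 3

3


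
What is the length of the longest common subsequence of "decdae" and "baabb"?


LCS of "decdae" and "baabb"
DP table:
           b    a    a    b    b
      0    0    0    0    0    0
  d   0    0    0    0    0    0
  e   0    0    0    0    0    0
  c   0    0    0    0    0    0
  d   0    0    0    0    0    0
  a   0    0    1    1    1    1
  e   0    0    1    1    1    1
LCS length = dp[6][5] = 1

1


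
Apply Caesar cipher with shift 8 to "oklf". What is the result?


Caesar cipher: shift "oklf" by 8
  'o' (pos 14) + 8 = pos 22 = 'w'
  'k' (pos 10) + 8 = pos 18 = 's'
  'l' (pos 11) + 8 = pos 19 = 't'
  'f' (pos 5) + 8 = pos 13 = 'n'
Result: wstn

wstn


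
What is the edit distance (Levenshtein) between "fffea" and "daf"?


Computing edit distance: "fffea" -> "daf"
DP table:
           d    a    f
      0    1    2    3
  f   1    1    2    2
  f   2    2    2    2
  f   3    3    3    2
  e   4    4    4    3
  a   5    5    4    4
Edit distance = dp[5][3] = 4

4


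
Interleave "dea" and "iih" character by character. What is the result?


Interleaving "dea" and "iih":
  Position 0: 'd' from first, 'i' from second => "di"
  Position 1: 'e' from first, 'i' from second => "ei"
  Position 2: 'a' from first, 'h' from second => "ah"
Result: dieiah

dieiah


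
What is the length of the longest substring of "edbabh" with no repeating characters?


Input: "edbabh"
Sliding window (track last position of each char):
  Position 0 ('e'): window [0,0] length 1 -- new best
  Position 1 ('d'): window [0,1] length 2 -- new best
  Position 2 ('b'): window [0,2] length 3 -- new best
  Position 3 ('a'): window [0,3] length 4 -- new best
  Position 4 ('b'): repeat (last at 2), move window start to 3
  Position 4 ('b'): window [3,4] length 2
  Position 5 ('h'): window [3,5] length 3
Longest substring with no repeats: "edba" with length 4

4


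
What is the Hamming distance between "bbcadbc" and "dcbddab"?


Comparing "bbcadbc" and "dcbddab" position by position:
  Position 0: 'b' vs 'd' => differ
  Position 1: 'b' vs 'c' => differ
  Position 2: 'c' vs 'b' => differ
  Position 3: 'a' vs 'd' => differ
  Position 4: 'd' vs 'd' => same
  Position 5: 'b' vs 'a' => differ
  Position 6: 'c' vs 'b' => differ
Total differences (Hamming distance): 6

6


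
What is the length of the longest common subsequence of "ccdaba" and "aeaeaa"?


LCS of "ccdaba" and "aeaeaa"
DP table:
           a    e    a    e    a    a
      0    0    0    0    0    0    0
  c   0    0    0    0    0    0    0
  c   0    0    0    0    0    0    0
  d   0    0    0    0    0    0    0
  a   0    1    1    1    1    1    1
  b   0    1    1    1    1    1    1
  a   0    1    1    2    2    2    2
LCS length = dp[6][6] = 2

2


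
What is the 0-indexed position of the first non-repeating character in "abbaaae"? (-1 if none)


Input: abbaaae
Character frequencies:
  'a': 4
  'b': 2
  'e': 1
Scanning left to right for freq == 1:
  Position 0 ('a'): freq=4, skip
  Position 1 ('b'): freq=2, skip
  Position 2 ('b'): freq=2, skip
  Position 3 ('a'): freq=4, skip
  Position 4 ('a'): freq=4, skip
  Position 5 ('a'): freq=4, skip
  Position 6 ('e'): unique! => answer = 6

6


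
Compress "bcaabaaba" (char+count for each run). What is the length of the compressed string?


Input: bcaabaaba
Runs:
  'b' x 1 => "b1"
  'c' x 1 => "c1"
  'a' x 2 => "a2"
  'b' x 1 => "b1"
  'a' x 2 => "a2"
  'b' x 1 => "b1"
  'a' x 1 => "a1"
Compressed: "b1c1a2b1a2b1a1"
Compressed length: 14

14


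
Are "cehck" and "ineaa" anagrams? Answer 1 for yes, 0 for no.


Strings: "cehck", "ineaa"
Sorted first:  ccehk
Sorted second: aaein
Differ at position 0: 'c' vs 'a' => not anagrams

0


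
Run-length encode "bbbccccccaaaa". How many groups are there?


Input: bbbccccccaaaa
Scanning for consecutive runs:
  Group 1: 'b' x 3 (positions 0-2)
  Group 2: 'c' x 6 (positions 3-8)
  Group 3: 'a' x 4 (positions 9-12)
Total groups: 3

3


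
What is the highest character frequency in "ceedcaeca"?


Input: ceedcaeca
Character counts:
  'a': 2
  'c': 3
  'd': 1
  'e': 3
Maximum frequency: 3

3


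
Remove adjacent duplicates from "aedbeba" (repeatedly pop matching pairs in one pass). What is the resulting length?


Input: aedbeba
Stack-based adjacent duplicate removal:
  Read 'a': push. Stack: a
  Read 'e': push. Stack: ae
  Read 'd': push. Stack: aed
  Read 'b': push. Stack: aedb
  Read 'e': push. Stack: aedbe
  Read 'b': push. Stack: aedbeb
  Read 'a': push. Stack: aedbeba
Final stack: "aedbeba" (length 7)

7


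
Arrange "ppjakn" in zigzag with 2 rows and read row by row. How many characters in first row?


Zigzag "ppjakn" into 2 rows:
Placing characters:
  'p' => row 0
  'p' => row 1
  'j' => row 0
  'a' => row 1
  'k' => row 0
  'n' => row 1
Rows:
  Row 0: "pjk"
  Row 1: "pan"
First row length: 3

3


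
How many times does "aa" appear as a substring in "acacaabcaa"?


Searching for "aa" in "acacaabcaa"
Scanning each position:
  Position 0: "ac" => no
  Position 1: "ca" => no
  Position 2: "ac" => no
  Position 3: "ca" => no
  Position 4: "aa" => MATCH
  Position 5: "ab" => no
  Position 6: "bc" => no
  Position 7: "ca" => no
  Position 8: "aa" => MATCH
Total occurrences: 2

2


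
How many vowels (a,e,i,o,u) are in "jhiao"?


Input: jhiao
Checking each character:
  'j' at position 0: consonant
  'h' at position 1: consonant
  'i' at position 2: vowel (running total: 1)
  'a' at position 3: vowel (running total: 2)
  'o' at position 4: vowel (running total: 3)
Total vowels: 3

3


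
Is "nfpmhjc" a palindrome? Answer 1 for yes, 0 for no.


Input: nfpmhjc
Reversed: cjhmpfn
  Compare pos 0 ('n') with pos 6 ('c'): MISMATCH
  Compare pos 1 ('f') with pos 5 ('j'): MISMATCH
  Compare pos 2 ('p') with pos 4 ('h'): MISMATCH
Result: not a palindrome

0


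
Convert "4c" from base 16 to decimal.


Input: "4c" in base 16
Positional expansion:
  Digit '4' (value 4) x 16^1 = 64
  Digit 'c' (value 12) x 16^0 = 12
Sum = 76

76


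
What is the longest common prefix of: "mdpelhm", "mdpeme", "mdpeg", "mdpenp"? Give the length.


Words: mdpelhm, mdpeme, mdpeg, mdpenp
  Position 0: all 'm' => match
  Position 1: all 'd' => match
  Position 2: all 'p' => match
  Position 3: all 'e' => match
  Position 4: ('l', 'm', 'g', 'n') => mismatch, stop
LCP = "mdpe" (length 4)

4


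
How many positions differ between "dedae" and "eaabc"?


Comparing "dedae" and "eaabc" position by position:
  Position 0: 'd' vs 'e' => DIFFER
  Position 1: 'e' vs 'a' => DIFFER
  Position 2: 'd' vs 'a' => DIFFER
  Position 3: 'a' vs 'b' => DIFFER
  Position 4: 'e' vs 'c' => DIFFER
Positions that differ: 5

5


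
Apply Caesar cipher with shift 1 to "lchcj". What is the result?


Caesar cipher: shift "lchcj" by 1
  'l' (pos 11) + 1 = pos 12 = 'm'
  'c' (pos 2) + 1 = pos 3 = 'd'
  'h' (pos 7) + 1 = pos 8 = 'i'
  'c' (pos 2) + 1 = pos 3 = 'd'
  'j' (pos 9) + 1 = pos 10 = 'k'
Result: mdidk

mdidk


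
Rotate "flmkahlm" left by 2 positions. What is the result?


Input: "flmkahlm", rotate left by 2
First 2 characters: "fl"
Remaining characters: "mkahlm"
Concatenate remaining + first: "mkahlm" + "fl" = "mkahlmfl"

mkahlmfl


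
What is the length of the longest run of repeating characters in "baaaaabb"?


Input: "baaaaabb"
Scanning for longest run:
  Position 1 ('a'): new char, reset run to 1
  Position 2 ('a'): continues run of 'a', length=2
  Position 3 ('a'): continues run of 'a', length=3
  Position 4 ('a'): continues run of 'a', length=4
  Position 5 ('a'): continues run of 'a', length=5
  Position 6 ('b'): new char, reset run to 1
  Position 7 ('b'): continues run of 'b', length=2
Longest run: 'a' with length 5

5


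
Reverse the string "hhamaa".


Input: hhamaa
Reading characters right to left:
  Position 5: 'a'
  Position 4: 'a'
  Position 3: 'm'
  Position 2: 'a'
  Position 1: 'h'
  Position 0: 'h'
Reversed: aamahh

aamahh


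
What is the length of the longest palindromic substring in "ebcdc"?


Input: "ebcdc"
Checking substrings for palindromes:
  [2:5] "cdc" (len 3) => palindrome
Longest palindromic substring: "cdc" with length 3

3


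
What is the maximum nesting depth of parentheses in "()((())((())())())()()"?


Input: "()((())((())())())()()"
Tracking depth:
  Position 0 '(': depth becomes 1
  Position 1 ')': depth becomes 0
  Position 2 '(': depth becomes 1
  Position 3 '(': depth becomes 2
  Position 4 '(': depth becomes 3
  Position 5 ')': depth becomes 2
  Position 6 ')': depth becomes 1
  Position 7 '(': depth becomes 2
  Position 8 '(': depth becomes 3
  Position 9 '(': depth becomes 4
  Position 10 ')': depth becomes 3
  Position 11 ')': depth becomes 2
  Position 12 '(': depth becomes 3
  Position 13 ')': depth becomes 2
  Position 14 ')': depth becomes 1
  Position 15 '(': depth becomes 2
  Position 16 ')': depth becomes 1
  Position 17 ')': depth becomes 0
  Position 18 '(': depth becomes 1
  Position 19 ')': depth becomes 0
  Position 20 '(': depth becomes 1
  Position 21 ')': depth becomes 0
Maximum depth reached: 4

4


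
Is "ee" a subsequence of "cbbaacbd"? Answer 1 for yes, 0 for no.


Check if "ee" is a subsequence of "cbbaacbd"
Greedy scan:
  Position 0 ('c'): no match needed
  Position 1 ('b'): no match needed
  Position 2 ('b'): no match needed
  Position 3 ('a'): no match needed
  Position 4 ('a'): no match needed
  Position 5 ('c'): no match needed
  Position 6 ('b'): no match needed
  Position 7 ('d'): no match needed
Only matched 0/2 characters => not a subsequence

0


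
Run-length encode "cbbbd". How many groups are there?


Input: cbbbd
Scanning for consecutive runs:
  Group 1: 'c' x 1 (positions 0-0)
  Group 2: 'b' x 3 (positions 1-3)
  Group 3: 'd' x 1 (positions 4-4)
Total groups: 3

3


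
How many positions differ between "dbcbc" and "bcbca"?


Comparing "dbcbc" and "bcbca" position by position:
  Position 0: 'd' vs 'b' => DIFFER
  Position 1: 'b' vs 'c' => DIFFER
  Position 2: 'c' vs 'b' => DIFFER
  Position 3: 'b' vs 'c' => DIFFER
  Position 4: 'c' vs 'a' => DIFFER
Positions that differ: 5

5


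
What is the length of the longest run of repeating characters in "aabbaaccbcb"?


Input: "aabbaaccbcb"
Scanning for longest run:
  Position 1 ('a'): continues run of 'a', length=2
  Position 2 ('b'): new char, reset run to 1
  Position 3 ('b'): continues run of 'b', length=2
  Position 4 ('a'): new char, reset run to 1
  Position 5 ('a'): continues run of 'a', length=2
  Position 6 ('c'): new char, reset run to 1
  Position 7 ('c'): continues run of 'c', length=2
  Position 8 ('b'): new char, reset run to 1
  Position 9 ('c'): new char, reset run to 1
  Position 10 ('b'): new char, reset run to 1
Longest run: 'a' with length 2

2


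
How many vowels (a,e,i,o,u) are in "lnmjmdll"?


Input: lnmjmdll
Checking each character:
  'l' at position 0: consonant
  'n' at position 1: consonant
  'm' at position 2: consonant
  'j' at position 3: consonant
  'm' at position 4: consonant
  'd' at position 5: consonant
  'l' at position 6: consonant
  'l' at position 7: consonant
Total vowels: 0

0


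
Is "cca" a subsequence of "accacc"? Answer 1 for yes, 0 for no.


Check if "cca" is a subsequence of "accacc"
Greedy scan:
  Position 0 ('a'): no match needed
  Position 1 ('c'): matches sub[0] = 'c'
  Position 2 ('c'): matches sub[1] = 'c'
  Position 3 ('a'): matches sub[2] = 'a'
  Position 4 ('c'): no match needed
  Position 5 ('c'): no match needed
All 3 characters matched => is a subsequence

1


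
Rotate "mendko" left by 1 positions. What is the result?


Input: "mendko", rotate left by 1
First 1 characters: "m"
Remaining characters: "endko"
Concatenate remaining + first: "endko" + "m" = "endkom"

endkom


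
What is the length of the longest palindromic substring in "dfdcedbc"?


Input: "dfdcedbc"
Checking substrings for palindromes:
  [0:3] "dfd" (len 3) => palindrome
Longest palindromic substring: "dfd" with length 3

3


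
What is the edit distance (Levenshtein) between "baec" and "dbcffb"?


Computing edit distance: "baec" -> "dbcffb"
DP table:
           d    b    c    f    f    b
      0    1    2    3    4    5    6
  b   1    1    1    2    3    4    5
  a   2    2    2    2    3    4    5
  e   3    3    3    3    3    4    5
  c   4    4    4    3    4    4    5
Edit distance = dp[4][6] = 5

5


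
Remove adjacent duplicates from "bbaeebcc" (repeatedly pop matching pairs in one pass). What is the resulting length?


Input: bbaeebcc
Stack-based adjacent duplicate removal:
  Read 'b': push. Stack: b
  Read 'b': matches stack top 'b' => pop. Stack: (empty)
  Read 'a': push. Stack: a
  Read 'e': push. Stack: ae
  Read 'e': matches stack top 'e' => pop. Stack: a
  Read 'b': push. Stack: ab
  Read 'c': push. Stack: abc
  Read 'c': matches stack top 'c' => pop. Stack: ab
Final stack: "ab" (length 2)

2


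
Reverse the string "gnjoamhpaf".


Input: gnjoamhpaf
Reading characters right to left:
  Position 9: 'f'
  Position 8: 'a'
  Position 7: 'p'
  Position 6: 'h'
  Position 5: 'm'
  Position 4: 'a'
  Position 3: 'o'
  Position 2: 'j'
  Position 1: 'n'
  Position 0: 'g'
Reversed: faphmaojng

faphmaojng


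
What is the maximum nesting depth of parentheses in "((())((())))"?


Input: "((())((())))"
Tracking depth:
  Position 0 '(': depth becomes 1
  Position 1 '(': depth becomes 2
  Position 2 '(': depth becomes 3
  Position 3 ')': depth becomes 2
  Position 4 ')': depth becomes 1
  Position 5 '(': depth becomes 2
  Position 6 '(': depth becomes 3
  Position 7 '(': depth becomes 4
  Position 8 ')': depth becomes 3
  Position 9 ')': depth becomes 2
  Position 10 ')': depth becomes 1
  Position 11 ')': depth becomes 0
Maximum depth reached: 4

4


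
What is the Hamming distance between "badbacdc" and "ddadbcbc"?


Comparing "badbacdc" and "ddadbcbc" position by position:
  Position 0: 'b' vs 'd' => differ
  Position 1: 'a' vs 'd' => differ
  Position 2: 'd' vs 'a' => differ
  Position 3: 'b' vs 'd' => differ
  Position 4: 'a' vs 'b' => differ
  Position 5: 'c' vs 'c' => same
  Position 6: 'd' vs 'b' => differ
  Position 7: 'c' vs 'c' => same
Total differences (Hamming distance): 6

6


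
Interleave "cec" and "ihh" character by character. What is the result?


Interleaving "cec" and "ihh":
  Position 0: 'c' from first, 'i' from second => "ci"
  Position 1: 'e' from first, 'h' from second => "eh"
  Position 2: 'c' from first, 'h' from second => "ch"
Result: ciehch

ciehch


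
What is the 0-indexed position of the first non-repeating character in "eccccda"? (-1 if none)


Input: eccccda
Character frequencies:
  'a': 1
  'c': 4
  'd': 1
  'e': 1
Scanning left to right for freq == 1:
  Position 0 ('e'): unique! => answer = 0

0


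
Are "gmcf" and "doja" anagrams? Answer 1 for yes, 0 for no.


Strings: "gmcf", "doja"
Sorted first:  cfgm
Sorted second: adjo
Differ at position 0: 'c' vs 'a' => not anagrams

0


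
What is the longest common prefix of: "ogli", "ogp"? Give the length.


Words: ogli, ogp
  Position 0: all 'o' => match
  Position 1: all 'g' => match
  Position 2: ('l', 'p') => mismatch, stop
LCP = "og" (length 2)

2


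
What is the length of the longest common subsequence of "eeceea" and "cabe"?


LCS of "eeceea" and "cabe"
DP table:
           c    a    b    e
      0    0    0    0    0
  e   0    0    0    0    1
  e   0    0    0    0    1
  c   0    1    1    1    1
  e   0    1    1    1    2
  e   0    1    1    1    2
  a   0    1    2    2    2
LCS length = dp[6][4] = 2

2


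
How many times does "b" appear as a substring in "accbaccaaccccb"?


Searching for "b" in "accbaccaaccccb"
Scanning each position:
  Position 0: "a" => no
  Position 1: "c" => no
  Position 2: "c" => no
  Position 3: "b" => MATCH
  Position 4: "a" => no
  Position 5: "c" => no
  Position 6: "c" => no
  Position 7: "a" => no
  Position 8: "a" => no
  Position 9: "c" => no
  Position 10: "c" => no
  Position 11: "c" => no
  Position 12: "c" => no
  Position 13: "b" => MATCH
Total occurrences: 2

2


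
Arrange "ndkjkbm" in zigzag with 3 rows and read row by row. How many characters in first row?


Zigzag "ndkjkbm" into 3 rows:
Placing characters:
  'n' => row 0
  'd' => row 1
  'k' => row 2
  'j' => row 1
  'k' => row 0
  'b' => row 1
  'm' => row 2
Rows:
  Row 0: "nk"
  Row 1: "djb"
  Row 2: "km"
First row length: 2

2


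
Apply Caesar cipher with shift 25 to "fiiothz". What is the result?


Caesar cipher: shift "fiiothz" by 25
  'f' (pos 5) + 25 = pos 4 = 'e'
  'i' (pos 8) + 25 = pos 7 = 'h'
  'i' (pos 8) + 25 = pos 7 = 'h'
  'o' (pos 14) + 25 = pos 13 = 'n'
  't' (pos 19) + 25 = pos 18 = 's'
  'h' (pos 7) + 25 = pos 6 = 'g'
  'z' (pos 25) + 25 = pos 24 = 'y'
Result: ehhnsgy

ehhnsgy


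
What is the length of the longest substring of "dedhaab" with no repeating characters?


Input: "dedhaab"
Sliding window (track last position of each char):
  Position 0 ('d'): window [0,0] length 1 -- new best
  Position 1 ('e'): window [0,1] length 2 -- new best
  Position 2 ('d'): repeat (last at 0), move window start to 1
  Position 2 ('d'): window [1,2] length 2
  Position 3 ('h'): window [1,3] length 3 -- new best
  Position 4 ('a'): window [1,4] length 4 -- new best
  Position 5 ('a'): repeat (last at 4), move window start to 5
  Position 5 ('a'): window [5,5] length 1
  Position 6 ('b'): window [5,6] length 2
Longest substring with no repeats: "edha" with length 4

4


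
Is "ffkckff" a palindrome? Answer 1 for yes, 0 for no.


Input: ffkckff
Reversed: ffkckff
  Compare pos 0 ('f') with pos 6 ('f'): match
  Compare pos 1 ('f') with pos 5 ('f'): match
  Compare pos 2 ('k') with pos 4 ('k'): match
Result: palindrome

1


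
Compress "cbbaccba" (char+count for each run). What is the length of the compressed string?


Input: cbbaccba
Runs:
  'c' x 1 => "c1"
  'b' x 2 => "b2"
  'a' x 1 => "a1"
  'c' x 2 => "c2"
  'b' x 1 => "b1"
  'a' x 1 => "a1"
Compressed: "c1b2a1c2b1a1"
Compressed length: 12

12


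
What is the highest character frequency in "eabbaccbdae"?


Input: eabbaccbdae
Character counts:
  'a': 3
  'b': 3
  'c': 2
  'd': 1
  'e': 2
Maximum frequency: 3

3


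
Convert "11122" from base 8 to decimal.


Input: "11122" in base 8
Positional expansion:
  Digit '1' (value 1) x 8^4 = 4096
  Digit '1' (value 1) x 8^3 = 512
  Digit '1' (value 1) x 8^2 = 64
  Digit '2' (value 2) x 8^1 = 16
  Digit '2' (value 2) x 8^0 = 2
Sum = 4690

4690


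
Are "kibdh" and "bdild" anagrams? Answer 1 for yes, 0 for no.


Strings: "kibdh", "bdild"
Sorted first:  bdhik
Sorted second: bddil
Differ at position 2: 'h' vs 'd' => not anagrams

0


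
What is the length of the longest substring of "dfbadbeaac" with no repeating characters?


Input: "dfbadbeaac"
Sliding window (track last position of each char):
  Position 0 ('d'): window [0,0] length 1 -- new best
  Position 1 ('f'): window [0,1] length 2 -- new best
  Position 2 ('b'): window [0,2] length 3 -- new best
  Position 3 ('a'): window [0,3] length 4 -- new best
  Position 4 ('d'): repeat (last at 0), move window start to 1
  Position 4 ('d'): window [1,4] length 4
  Position 5 ('b'): repeat (last at 2), move window start to 3
  Position 5 ('b'): window [3,5] length 3
  Position 6 ('e'): window [3,6] length 4
  Position 7 ('a'): repeat (last at 3), move window start to 4
  Position 7 ('a'): window [4,7] length 4
  Position 8 ('a'): repeat (last at 7), move window start to 8
  Position 8 ('a'): window [8,8] length 1
  Position 9 ('c'): window [8,9] length 2
Longest substring with no repeats: "dfba" with length 4

4


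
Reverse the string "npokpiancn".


Input: npokpiancn
Reading characters right to left:
  Position 9: 'n'
  Position 8: 'c'
  Position 7: 'n'
  Position 6: 'a'
  Position 5: 'i'
  Position 4: 'p'
  Position 3: 'k'
  Position 2: 'o'
  Position 1: 'p'
  Position 0: 'n'
Reversed: ncnaipkopn

ncnaipkopn


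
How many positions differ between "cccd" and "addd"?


Comparing "cccd" and "addd" position by position:
  Position 0: 'c' vs 'a' => DIFFER
  Position 1: 'c' vs 'd' => DIFFER
  Position 2: 'c' vs 'd' => DIFFER
  Position 3: 'd' vs 'd' => same
Positions that differ: 3

3


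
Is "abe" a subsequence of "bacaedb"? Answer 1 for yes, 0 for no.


Check if "abe" is a subsequence of "bacaedb"
Greedy scan:
  Position 0 ('b'): no match needed
  Position 1 ('a'): matches sub[0] = 'a'
  Position 2 ('c'): no match needed
  Position 3 ('a'): no match needed
  Position 4 ('e'): no match needed
  Position 5 ('d'): no match needed
  Position 6 ('b'): matches sub[1] = 'b'
Only matched 2/3 characters => not a subsequence

0


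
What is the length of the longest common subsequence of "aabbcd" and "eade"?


LCS of "aabbcd" and "eade"
DP table:
           e    a    d    e
      0    0    0    0    0
  a   0    0    1    1    1
  a   0    0    1    1    1
  b   0    0    1    1    1
  b   0    0    1    1    1
  c   0    0    1    1    1
  d   0    0    1    2    2
LCS length = dp[6][4] = 2

2


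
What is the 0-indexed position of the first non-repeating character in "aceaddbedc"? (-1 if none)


Input: aceaddbedc
Character frequencies:
  'a': 2
  'b': 1
  'c': 2
  'd': 3
  'e': 2
Scanning left to right for freq == 1:
  Position 0 ('a'): freq=2, skip
  Position 1 ('c'): freq=2, skip
  Position 2 ('e'): freq=2, skip
  Position 3 ('a'): freq=2, skip
  Position 4 ('d'): freq=3, skip
  Position 5 ('d'): freq=3, skip
  Position 6 ('b'): unique! => answer = 6

6


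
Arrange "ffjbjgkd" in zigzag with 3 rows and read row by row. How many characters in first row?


Zigzag "ffjbjgkd" into 3 rows:
Placing characters:
  'f' => row 0
  'f' => row 1
  'j' => row 2
  'b' => row 1
  'j' => row 0
  'g' => row 1
  'k' => row 2
  'd' => row 1
Rows:
  Row 0: "fj"
  Row 1: "fbgd"
  Row 2: "jk"
First row length: 2

2


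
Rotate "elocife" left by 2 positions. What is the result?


Input: "elocife", rotate left by 2
First 2 characters: "el"
Remaining characters: "ocife"
Concatenate remaining + first: "ocife" + "el" = "ocifeel"

ocifeel


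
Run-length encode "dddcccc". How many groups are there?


Input: dddcccc
Scanning for consecutive runs:
  Group 1: 'd' x 3 (positions 0-2)
  Group 2: 'c' x 4 (positions 3-6)
Total groups: 2

2


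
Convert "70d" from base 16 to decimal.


Input: "70d" in base 16
Positional expansion:
  Digit '7' (value 7) x 16^2 = 1792
  Digit '0' (value 0) x 16^1 = 0
  Digit 'd' (value 13) x 16^0 = 13
Sum = 1805

1805


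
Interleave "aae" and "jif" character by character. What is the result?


Interleaving "aae" and "jif":
  Position 0: 'a' from first, 'j' from second => "aj"
  Position 1: 'a' from first, 'i' from second => "ai"
  Position 2: 'e' from first, 'f' from second => "ef"
Result: ajaief

ajaief


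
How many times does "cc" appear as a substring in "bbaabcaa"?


Searching for "cc" in "bbaabcaa"
Scanning each position:
  Position 0: "bb" => no
  Position 1: "ba" => no
  Position 2: "aa" => no
  Position 3: "ab" => no
  Position 4: "bc" => no
  Position 5: "ca" => no
  Position 6: "aa" => no
Total occurrences: 0

0


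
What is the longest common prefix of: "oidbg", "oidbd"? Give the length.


Words: oidbg, oidbd
  Position 0: all 'o' => match
  Position 1: all 'i' => match
  Position 2: all 'd' => match
  Position 3: all 'b' => match
  Position 4: ('g', 'd') => mismatch, stop
LCP = "oidb" (length 4)

4


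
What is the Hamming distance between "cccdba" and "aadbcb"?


Comparing "cccdba" and "aadbcb" position by position:
  Position 0: 'c' vs 'a' => differ
  Position 1: 'c' vs 'a' => differ
  Position 2: 'c' vs 'd' => differ
  Position 3: 'd' vs 'b' => differ
  Position 4: 'b' vs 'c' => differ
  Position 5: 'a' vs 'b' => differ
Total differences (Hamming distance): 6

6


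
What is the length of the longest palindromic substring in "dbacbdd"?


Input: "dbacbdd"
Checking substrings for palindromes:
  [5:7] "dd" (len 2) => palindrome
Longest palindromic substring: "dd" with length 2

2


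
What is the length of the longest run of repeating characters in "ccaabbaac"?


Input: "ccaabbaac"
Scanning for longest run:
  Position 1 ('c'): continues run of 'c', length=2
  Position 2 ('a'): new char, reset run to 1
  Position 3 ('a'): continues run of 'a', length=2
  Position 4 ('b'): new char, reset run to 1
  Position 5 ('b'): continues run of 'b', length=2
  Position 6 ('a'): new char, reset run to 1
  Position 7 ('a'): continues run of 'a', length=2
  Position 8 ('c'): new char, reset run to 1
Longest run: 'c' with length 2

2


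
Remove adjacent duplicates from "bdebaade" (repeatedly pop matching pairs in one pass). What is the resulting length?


Input: bdebaade
Stack-based adjacent duplicate removal:
  Read 'b': push. Stack: b
  Read 'd': push. Stack: bd
  Read 'e': push. Stack: bde
  Read 'b': push. Stack: bdeb
  Read 'a': push. Stack: bdeba
  Read 'a': matches stack top 'a' => pop. Stack: bdeb
  Read 'd': push. Stack: bdebd
  Read 'e': push. Stack: bdebde
Final stack: "bdebde" (length 6)

6


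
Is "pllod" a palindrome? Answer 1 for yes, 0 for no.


Input: pllod
Reversed: dollp
  Compare pos 0 ('p') with pos 4 ('d'): MISMATCH
  Compare pos 1 ('l') with pos 3 ('o'): MISMATCH
Result: not a palindrome

0


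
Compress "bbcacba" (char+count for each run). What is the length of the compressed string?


Input: bbcacba
Runs:
  'b' x 2 => "b2"
  'c' x 1 => "c1"
  'a' x 1 => "a1"
  'c' x 1 => "c1"
  'b' x 1 => "b1"
  'a' x 1 => "a1"
Compressed: "b2c1a1c1b1a1"
Compressed length: 12

12


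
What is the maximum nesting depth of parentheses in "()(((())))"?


Input: "()(((())))"
Tracking depth:
  Position 0 '(': depth becomes 1
  Position 1 ')': depth becomes 0
  Position 2 '(': depth becomes 1
  Position 3 '(': depth becomes 2
  Position 4 '(': depth becomes 3
  Position 5 '(': depth becomes 4
  Position 6 ')': depth becomes 3
  Position 7 ')': depth becomes 2
  Position 8 ')': depth becomes 1
  Position 9 ')': depth becomes 0
Maximum depth reached: 4

4
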